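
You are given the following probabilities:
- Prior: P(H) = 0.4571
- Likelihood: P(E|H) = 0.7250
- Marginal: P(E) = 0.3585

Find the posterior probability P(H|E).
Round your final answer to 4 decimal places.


Using Bayes' theorem:

P(H|E) = P(E|H) × P(H) / P(E)
       = 0.7250 × 0.4571 / 0.3585
       = 0.33139750 / 0.3585
       = 0.9244

The evidence strengthens our belief in H.
Prior: 0.4571 → Posterior: 0.9244


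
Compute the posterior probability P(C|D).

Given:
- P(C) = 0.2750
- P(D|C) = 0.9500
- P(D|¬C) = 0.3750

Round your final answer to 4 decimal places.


Bayes' theorem: P(C|D) = P(D|C) × P(C) / P(D)

Step 1: Calculate P(D) using law of total probability
P(D) = P(D|C)P(C) + P(D|¬C)P(¬C)
     = 0.9500 × 0.2750 + 0.3750 × 0.7250
     = 0.26125000 + 0.27187500
     = 0.53312500

Step 2: Apply Bayes' theorem
P(C|D) = P(D|C) × P(C) / P(D)
       = 0.26125000 / 0.53312500
       = 0.4900


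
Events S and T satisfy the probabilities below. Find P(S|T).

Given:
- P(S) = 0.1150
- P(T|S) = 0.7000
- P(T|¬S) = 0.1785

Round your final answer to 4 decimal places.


Bayes' theorem: P(S|T) = P(T|S) × P(S) / P(T)

Step 1: Calculate P(T) using law of total probability
P(T) = P(T|S)P(S) + P(T|¬S)P(¬S)
     = 0.7000 × 0.1150 + 0.1785 × 0.8850
     = 0.08050000 + 0.15797250
     = 0.23847250

Step 2: Apply Bayes' theorem
P(S|T) = P(T|S) × P(S) / P(T)
       = 0.08050000 / 0.23847250
       = 0.3376


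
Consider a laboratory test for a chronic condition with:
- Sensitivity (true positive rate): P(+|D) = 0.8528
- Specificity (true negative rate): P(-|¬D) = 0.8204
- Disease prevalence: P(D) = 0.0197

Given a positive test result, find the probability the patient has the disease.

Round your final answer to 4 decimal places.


Let D = has disease, + = positive test

Given:
- P(D) = 0.0197 (prevalence)
- P(+|D) = 0.8528 (sensitivity)
- P(-|¬D) = 0.8204 (specificity)
- P(+|¬D) = 0.1796 (false positive rate = 1 - specificity)

Step 1: Find P(+)
P(+) = P(+|D)P(D) + P(+|¬D)P(¬D)
     = 0.8528 × 0.0197 + 0.1796 × 0.9803
     = 0.01680016 + 0.17606188
     = 0.19286204

Step 2: Apply Bayes' theorem for P(D|+)
P(D|+) = P(+|D)P(D) / P(+)
       = 0.01680016 / 0.19286204
       = 0.0871


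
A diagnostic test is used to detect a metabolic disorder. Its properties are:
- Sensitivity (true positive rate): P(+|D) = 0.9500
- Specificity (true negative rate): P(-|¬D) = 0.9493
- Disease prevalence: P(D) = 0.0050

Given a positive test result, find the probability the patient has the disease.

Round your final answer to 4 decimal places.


Let D = has disease, + = positive test

Given:
- P(D) = 0.0050 (prevalence)
- P(+|D) = 0.9500 (sensitivity)
- P(-|¬D) = 0.9493 (specificity)
- P(+|¬D) = 0.0507 (false positive rate = 1 - specificity)

Step 1: Find P(+)
P(+) = P(+|D)P(D) + P(+|¬D)P(¬D)
     = 0.9500 × 0.0050 + 0.0507 × 0.9950
     = 0.00475000 + 0.05044650
     = 0.05519650

Step 2: Apply Bayes' theorem for P(D|+)
P(D|+) = P(+|D)P(D) / P(+)
       = 0.00475000 / 0.05519650
       = 0.0861


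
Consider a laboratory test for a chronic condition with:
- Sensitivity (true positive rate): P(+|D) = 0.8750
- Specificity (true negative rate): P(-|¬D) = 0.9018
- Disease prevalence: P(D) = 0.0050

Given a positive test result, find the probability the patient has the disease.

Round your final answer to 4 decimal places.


Let D = has disease, + = positive test

Given:
- P(D) = 0.0050 (prevalence)
- P(+|D) = 0.8750 (sensitivity)
- P(-|¬D) = 0.9018 (specificity)
- P(+|¬D) = 0.0982 (false positive rate = 1 - specificity)

Step 1: Find P(+)
P(+) = P(+|D)P(D) + P(+|¬D)P(¬D)
     = 0.8750 × 0.0050 + 0.0982 × 0.9950
     = 0.00437500 + 0.09770900
     = 0.10208400

Step 2: Apply Bayes' theorem for P(D|+)
P(D|+) = P(+|D)P(D) / P(+)
       = 0.00437500 / 0.10208400
       = 0.0429


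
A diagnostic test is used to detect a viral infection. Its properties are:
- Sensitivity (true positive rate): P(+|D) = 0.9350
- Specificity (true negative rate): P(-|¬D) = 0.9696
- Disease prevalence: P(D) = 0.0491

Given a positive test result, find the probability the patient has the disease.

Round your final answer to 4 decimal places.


Let D = has disease, + = positive test

Given:
- P(D) = 0.0491 (prevalence)
- P(+|D) = 0.9350 (sensitivity)
- P(-|¬D) = 0.9696 (specificity)
- P(+|¬D) = 0.0304 (false positive rate = 1 - specificity)

Step 1: Find P(+)
P(+) = P(+|D)P(D) + P(+|¬D)P(¬D)
     = 0.9350 × 0.0491 + 0.0304 × 0.9509
     = 0.04590850 + 0.02890736
     = 0.07481586

Step 2: Apply Bayes' theorem for P(D|+)
P(D|+) = P(+|D)P(D) / P(+)
       = 0.04590850 / 0.07481586
       = 0.6136


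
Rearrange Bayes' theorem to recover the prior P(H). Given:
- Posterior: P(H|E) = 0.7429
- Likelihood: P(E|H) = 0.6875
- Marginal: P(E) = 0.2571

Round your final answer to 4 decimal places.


From Bayes' theorem: P(H|E) = P(E|H) × P(H) / P(E)

Rearranging for P(H):
P(H) = P(H|E) × P(E) / P(E|H)
     = 0.7429 × 0.2571 / 0.6875
     = 0.19099959 / 0.6875
     = 0.2778


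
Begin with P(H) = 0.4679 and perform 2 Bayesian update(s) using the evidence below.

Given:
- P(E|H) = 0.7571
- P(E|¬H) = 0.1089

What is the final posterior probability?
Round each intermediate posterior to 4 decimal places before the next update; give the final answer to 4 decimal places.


Sequential Bayesian updating:

Initial prior: P(H) = 0.4679

Update 1:
  P(E) = 0.7571 × 0.4679 + 0.1089 × 0.5321 = 0.35424709 + 0.05794569 = 0.41219278
  P(H|E) = 0.35424709 / 0.41219278 = 0.8594

Update 2:
  P(E) = 0.7571 × 0.8594 + 0.1089 × 0.1406 = 0.65065174 + 0.01531134 = 0.66596308
  P(H|E) = 0.65065174 / 0.66596308 = 0.9770

Final posterior: 0.9770


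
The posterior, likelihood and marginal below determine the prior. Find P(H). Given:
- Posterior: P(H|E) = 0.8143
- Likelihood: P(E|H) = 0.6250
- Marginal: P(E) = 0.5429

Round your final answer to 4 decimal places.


From Bayes' theorem: P(H|E) = P(E|H) × P(H) / P(E)

Rearranging for P(H):
P(H) = P(H|E) × P(E) / P(E|H)
     = 0.8143 × 0.5429 / 0.6250
     = 0.44208347 / 0.6250
     = 0.7073


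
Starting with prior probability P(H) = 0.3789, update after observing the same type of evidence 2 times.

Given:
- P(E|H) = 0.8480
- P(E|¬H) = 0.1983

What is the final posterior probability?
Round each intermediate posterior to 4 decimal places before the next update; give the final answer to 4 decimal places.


Sequential Bayesian updating:

Initial prior: P(H) = 0.3789

Update 1:
  P(E) = 0.8480 × 0.3789 + 0.1983 × 0.6211 = 0.32130720 + 0.12316413 = 0.44447133
  P(H|E) = 0.32130720 / 0.44447133 = 0.7229

Update 2:
  P(E) = 0.8480 × 0.7229 + 0.1983 × 0.2771 = 0.61301920 + 0.05494893 = 0.66796813
  P(H|E) = 0.61301920 / 0.66796813 = 0.9177

Final posterior: 0.9177


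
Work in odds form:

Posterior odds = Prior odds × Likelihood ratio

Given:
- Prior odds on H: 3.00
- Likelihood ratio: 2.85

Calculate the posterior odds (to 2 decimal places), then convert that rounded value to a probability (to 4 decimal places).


Step 1: Calculate posterior odds
Posterior odds = Prior odds × LR
               = 3.00 × 2.85
               = 8.55

Step 2: Convert to probability
P(H|E) = Posterior odds / (1 + Posterior odds)
       = 8.55 / (1 + 8.55)
       = 8.55 / 9.55
       = 0.8953

The evidence increased P(H) from 0.7500 to 0.8953.


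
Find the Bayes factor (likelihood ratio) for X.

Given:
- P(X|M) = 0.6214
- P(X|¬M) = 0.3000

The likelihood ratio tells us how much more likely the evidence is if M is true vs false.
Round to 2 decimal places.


Likelihood Ratio (LR) = P(X|M) / P(X|¬M)

LR = 0.6214 / 0.3000
   = 2.07

The evidence is 2.07 times more likely if M is true than if M is false.
Since LR > 1, the evidence supports M over ¬M.


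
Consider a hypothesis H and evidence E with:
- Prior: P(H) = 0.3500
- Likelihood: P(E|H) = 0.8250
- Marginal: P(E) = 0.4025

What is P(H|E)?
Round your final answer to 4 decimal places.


Using Bayes' theorem:

P(H|E) = P(E|H) × P(H) / P(E)
       = 0.8250 × 0.3500 / 0.4025
       = 0.28875000 / 0.4025
       = 0.7174

The evidence strengthens our belief in H.
Prior: 0.3500 → Posterior: 0.7174


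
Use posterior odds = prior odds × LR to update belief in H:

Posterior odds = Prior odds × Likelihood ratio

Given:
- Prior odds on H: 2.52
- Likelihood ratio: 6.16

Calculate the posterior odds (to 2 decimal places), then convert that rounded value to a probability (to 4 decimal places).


Step 1: Calculate posterior odds
Posterior odds = Prior odds × LR
               = 2.52 × 6.16
               = 15.52

Step 2: Convert to probability
P(H|E) = Posterior odds / (1 + Posterior odds)
       = 15.52 / (1 + 15.52)
       = 15.52 / 16.52
       = 0.9395

The evidence increased P(H) from 0.7159 to 0.9395.


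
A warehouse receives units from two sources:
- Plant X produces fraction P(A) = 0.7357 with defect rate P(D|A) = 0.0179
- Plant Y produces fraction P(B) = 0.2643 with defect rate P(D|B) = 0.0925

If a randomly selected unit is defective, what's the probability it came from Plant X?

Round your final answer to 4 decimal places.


Let A = from Plant X, D = defective

Given:
- P(A) = 0.7357, P(B) = 0.2643
- P(D|A) = 0.0179, P(D|B) = 0.0925

Step 1: Find P(D)
P(D) = P(D|A)P(A) + P(D|B)P(B)
     = 0.0179 × 0.7357 + 0.0925 × 0.2643
     = 0.01316903 + 0.02444775
     = 0.03761678

Step 2: Apply Bayes' theorem
P(A|D) = P(D|A)P(A) / P(D)
       = 0.01316903 / 0.03761678
       = 0.3501


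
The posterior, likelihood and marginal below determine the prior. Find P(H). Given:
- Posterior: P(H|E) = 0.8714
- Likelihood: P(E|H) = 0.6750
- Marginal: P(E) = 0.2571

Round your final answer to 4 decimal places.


From Bayes' theorem: P(H|E) = P(E|H) × P(H) / P(E)

Rearranging for P(H):
P(H) = P(H|E) × P(E) / P(E|H)
     = 0.8714 × 0.2571 / 0.6750
     = 0.22403694 / 0.6750
     = 0.3319


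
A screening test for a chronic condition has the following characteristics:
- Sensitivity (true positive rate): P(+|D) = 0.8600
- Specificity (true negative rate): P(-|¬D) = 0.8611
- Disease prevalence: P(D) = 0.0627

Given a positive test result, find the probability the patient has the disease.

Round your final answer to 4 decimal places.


Let D = has disease, + = positive test

Given:
- P(D) = 0.0627 (prevalence)
- P(+|D) = 0.8600 (sensitivity)
- P(-|¬D) = 0.8611 (specificity)
- P(+|¬D) = 0.1389 (false positive rate = 1 - specificity)

Step 1: Find P(+)
P(+) = P(+|D)P(D) + P(+|¬D)P(¬D)
     = 0.8600 × 0.0627 + 0.1389 × 0.9373
     = 0.05392200 + 0.13019097
     = 0.18411297

Step 2: Apply Bayes' theorem for P(D|+)
P(D|+) = P(+|D)P(D) / P(+)
       = 0.05392200 / 0.18411297
       = 0.2929


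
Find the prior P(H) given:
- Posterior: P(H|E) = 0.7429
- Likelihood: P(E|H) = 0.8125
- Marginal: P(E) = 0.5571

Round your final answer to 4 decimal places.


From Bayes' theorem: P(H|E) = P(E|H) × P(H) / P(E)

Rearranging for P(H):
P(H) = P(H|E) × P(E) / P(E|H)
     = 0.7429 × 0.5571 / 0.8125
     = 0.41386959 / 0.8125
     = 0.5094


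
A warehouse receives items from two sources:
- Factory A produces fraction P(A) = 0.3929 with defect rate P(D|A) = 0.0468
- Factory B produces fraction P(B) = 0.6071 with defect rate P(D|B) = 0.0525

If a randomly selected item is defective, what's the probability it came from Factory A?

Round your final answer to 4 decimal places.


Let A = from Factory A, D = defective

Given:
- P(A) = 0.3929, P(B) = 0.6071
- P(D|A) = 0.0468, P(D|B) = 0.0525

Step 1: Find P(D)
P(D) = P(D|A)P(A) + P(D|B)P(B)
     = 0.0468 × 0.3929 + 0.0525 × 0.6071
     = 0.01838772 + 0.03187275
     = 0.05026047

Step 2: Apply Bayes' theorem
P(A|D) = P(D|A)P(A) / P(D)
       = 0.01838772 / 0.05026047
       = 0.3658


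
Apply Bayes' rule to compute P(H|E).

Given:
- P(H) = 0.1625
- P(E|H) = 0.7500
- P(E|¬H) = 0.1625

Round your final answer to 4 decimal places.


Bayes' theorem: P(H|E) = P(E|H) × P(H) / P(E)

Step 1: Calculate P(E) using law of total probability
P(E) = P(E|H)P(H) + P(E|¬H)P(¬H)
     = 0.7500 × 0.1625 + 0.1625 × 0.8375
     = 0.12187500 + 0.13609375
     = 0.25796875

Step 2: Apply Bayes' theorem
P(H|E) = P(E|H) × P(H) / P(E)
       = 0.12187500 / 0.25796875
       = 0.4724


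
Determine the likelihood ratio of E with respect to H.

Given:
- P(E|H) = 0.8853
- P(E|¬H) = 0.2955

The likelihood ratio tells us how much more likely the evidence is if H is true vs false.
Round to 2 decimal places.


Likelihood Ratio (LR) = P(E|H) / P(E|¬H)

LR = 0.8853 / 0.2955
   = 3.00

The evidence is 3.00 times more likely if H is true than if H is false.
Since LR > 1, the evidence supports H over ¬H.


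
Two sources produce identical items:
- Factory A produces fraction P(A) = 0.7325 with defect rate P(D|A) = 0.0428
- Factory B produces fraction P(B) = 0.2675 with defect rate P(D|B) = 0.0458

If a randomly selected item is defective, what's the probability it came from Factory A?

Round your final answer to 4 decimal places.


Let A = from Factory A, D = defective

Given:
- P(A) = 0.7325, P(B) = 0.2675
- P(D|A) = 0.0428, P(D|B) = 0.0458

Step 1: Find P(D)
P(D) = P(D|A)P(A) + P(D|B)P(B)
     = 0.0428 × 0.7325 + 0.0458 × 0.2675
     = 0.03135100 + 0.01225150
     = 0.04360250

Step 2: Apply Bayes' theorem
P(A|D) = P(D|A)P(A) / P(D)
       = 0.03135100 / 0.04360250
       = 0.7190


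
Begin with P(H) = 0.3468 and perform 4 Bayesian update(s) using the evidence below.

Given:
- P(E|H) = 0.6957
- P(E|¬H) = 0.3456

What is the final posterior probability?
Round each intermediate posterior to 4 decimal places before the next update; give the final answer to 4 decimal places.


Sequential Bayesian updating:

Initial prior: P(H) = 0.3468

Update 1:
  P(E) = 0.6957 × 0.3468 + 0.3456 × 0.6532 = 0.24126876 + 0.22574592 = 0.46701468
  P(H|E) = 0.24126876 / 0.46701468 = 0.5166

Update 2:
  P(E) = 0.6957 × 0.5166 + 0.3456 × 0.4834 = 0.35939862 + 0.16706304 = 0.52646166
  P(H|E) = 0.35939862 / 0.52646166 = 0.6827

Update 3:
  P(E) = 0.6957 × 0.6827 + 0.3456 × 0.3173 = 0.47495439 + 0.10965888 = 0.58461327
  P(H|E) = 0.47495439 / 0.58461327 = 0.8124

Update 4:
  P(E) = 0.6957 × 0.8124 + 0.3456 × 0.1876 = 0.56518668 + 0.06483456 = 0.63002124
  P(H|E) = 0.56518668 / 0.63002124 = 0.8971

Final posterior: 0.8971


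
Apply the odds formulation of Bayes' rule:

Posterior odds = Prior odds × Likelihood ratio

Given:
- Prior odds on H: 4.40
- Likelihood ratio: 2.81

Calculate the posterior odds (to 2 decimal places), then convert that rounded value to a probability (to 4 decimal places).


Step 1: Calculate posterior odds
Posterior odds = Prior odds × LR
               = 4.40 × 2.81
               = 12.36

Step 2: Convert to probability
P(H|E) = Posterior odds / (1 + Posterior odds)
       = 12.36 / (1 + 12.36)
       = 12.36 / 13.36
       = 0.9251

The evidence increased P(H) from 0.8148 to 0.9251.


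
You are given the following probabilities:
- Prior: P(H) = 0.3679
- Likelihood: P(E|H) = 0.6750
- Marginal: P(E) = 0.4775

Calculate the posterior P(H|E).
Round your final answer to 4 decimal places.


Using Bayes' theorem:

P(H|E) = P(E|H) × P(H) / P(E)
       = 0.6750 × 0.3679 / 0.4775
       = 0.24833250 / 0.4775
       = 0.5201

The evidence strengthens our belief in H.
Prior: 0.3679 → Posterior: 0.5201


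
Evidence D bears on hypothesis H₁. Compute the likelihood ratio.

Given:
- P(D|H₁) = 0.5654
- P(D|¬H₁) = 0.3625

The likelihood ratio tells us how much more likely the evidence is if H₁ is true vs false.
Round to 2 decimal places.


Likelihood Ratio (LR) = P(D|H₁) / P(D|¬H₁)

LR = 0.5654 / 0.3625
   = 1.56

The evidence is 1.56 times more likely if H₁ is true than if H₁ is false.
Because LR exceeds 1, D is evidence for H₁.


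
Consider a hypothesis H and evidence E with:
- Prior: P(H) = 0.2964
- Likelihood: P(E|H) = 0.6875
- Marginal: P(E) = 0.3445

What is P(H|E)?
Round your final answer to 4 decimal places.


Using Bayes' theorem:

P(H|E) = P(E|H) × P(H) / P(E)
       = 0.6875 × 0.2964 / 0.3445
       = 0.20377500 / 0.3445
       = 0.5915

The evidence strengthens our belief in H.
Prior: 0.2964 → Posterior: 0.5915


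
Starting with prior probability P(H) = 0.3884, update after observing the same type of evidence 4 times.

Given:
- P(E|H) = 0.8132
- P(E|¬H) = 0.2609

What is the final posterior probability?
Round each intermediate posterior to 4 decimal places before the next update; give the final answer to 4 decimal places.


Sequential Bayesian updating:

Initial prior: P(H) = 0.3884

Update 1:
  P(E) = 0.8132 × 0.3884 + 0.2609 × 0.6116 = 0.31584688 + 0.15956644 = 0.47541332
  P(H|E) = 0.31584688 / 0.47541332 = 0.6644

Update 2:
  P(E) = 0.8132 × 0.6644 + 0.2609 × 0.3356 = 0.54029008 + 0.08755804 = 0.62784812
  P(H|E) = 0.54029008 / 0.62784812 = 0.8605

Update 3:
  P(E) = 0.8132 × 0.8605 + 0.2609 × 0.1395 = 0.69975860 + 0.03639555 = 0.73615415
  P(H|E) = 0.69975860 / 0.73615415 = 0.9506

Update 4:
  P(E) = 0.8132 × 0.9506 + 0.2609 × 0.0494 = 0.77302792 + 0.01288846 = 0.78591638
  P(H|E) = 0.77302792 / 0.78591638 = 0.9836

Final posterior: 0.9836


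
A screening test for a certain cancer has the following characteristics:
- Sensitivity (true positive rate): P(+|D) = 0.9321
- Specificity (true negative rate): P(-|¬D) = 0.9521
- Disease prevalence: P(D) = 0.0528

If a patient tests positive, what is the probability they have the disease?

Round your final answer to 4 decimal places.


Let D = has disease, + = positive test

Given:
- P(D) = 0.0528 (prevalence)
- P(+|D) = 0.9321 (sensitivity)
- P(-|¬D) = 0.9521 (specificity)
- P(+|¬D) = 0.0479 (false positive rate = 1 - specificity)

Step 1: Find P(+)
P(+) = P(+|D)P(D) + P(+|¬D)P(¬D)
     = 0.9321 × 0.0528 + 0.0479 × 0.9472
     = 0.04921488 + 0.04537088
     = 0.09458576

Step 2: Apply Bayes' theorem for P(D|+)
P(D|+) = P(+|D)P(D) / P(+)
       = 0.04921488 / 0.09458576
       = 0.5203


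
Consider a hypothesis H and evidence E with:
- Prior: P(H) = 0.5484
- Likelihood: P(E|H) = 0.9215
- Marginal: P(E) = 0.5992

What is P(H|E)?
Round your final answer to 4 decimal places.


Using Bayes' theorem:

P(H|E) = P(E|H) × P(H) / P(E)
       = 0.9215 × 0.5484 / 0.5992
       = 0.50535060 / 0.5992
       = 0.8434

The evidence strengthens our belief in H.
Prior: 0.5484 → Posterior: 0.8434


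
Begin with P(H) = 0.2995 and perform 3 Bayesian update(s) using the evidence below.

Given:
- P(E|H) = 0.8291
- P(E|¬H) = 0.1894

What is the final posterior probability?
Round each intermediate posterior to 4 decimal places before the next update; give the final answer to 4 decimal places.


Sequential Bayesian updating:

Initial prior: P(H) = 0.2995

Update 1:
  P(E) = 0.8291 × 0.2995 + 0.1894 × 0.7005 = 0.24831545 + 0.13267470 = 0.38099015
  P(H|E) = 0.24831545 / 0.38099015 = 0.6518

Update 2:
  P(E) = 0.8291 × 0.6518 + 0.1894 × 0.3482 = 0.54040738 + 0.06594908 = 0.60635646
  P(H|E) = 0.54040738 / 0.60635646 = 0.8912

Update 3:
  P(E) = 0.8291 × 0.8912 + 0.1894 × 0.1088 = 0.73889392 + 0.02060672 = 0.75950064
  P(H|E) = 0.73889392 / 0.75950064 = 0.9729

Final posterior: 0.9729


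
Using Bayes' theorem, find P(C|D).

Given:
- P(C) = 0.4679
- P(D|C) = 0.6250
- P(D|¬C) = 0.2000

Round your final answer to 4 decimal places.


Bayes' theorem: P(C|D) = P(D|C) × P(C) / P(D)

Step 1: Calculate P(D) using law of total probability
P(D) = P(D|C)P(C) + P(D|¬C)P(¬C)
     = 0.6250 × 0.4679 + 0.2000 × 0.5321
     = 0.29243750 + 0.10642000
     = 0.39885750

Step 2: Apply Bayes' theorem
P(C|D) = P(D|C) × P(C) / P(D)
       = 0.29243750 / 0.39885750
       = 0.7332


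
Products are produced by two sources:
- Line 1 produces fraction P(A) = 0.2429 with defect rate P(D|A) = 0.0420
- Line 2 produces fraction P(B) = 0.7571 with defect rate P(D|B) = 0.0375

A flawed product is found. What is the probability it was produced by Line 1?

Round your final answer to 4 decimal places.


Let A = from Line 1, D = flawed

Given:
- P(A) = 0.2429, P(B) = 0.7571
- P(D|A) = 0.0420, P(D|B) = 0.0375

Step 1: Find P(D)
P(D) = P(D|A)P(A) + P(D|B)P(B)
     = 0.0420 × 0.2429 + 0.0375 × 0.7571
     = 0.01020180 + 0.02839125
     = 0.03859305

Step 2: Apply Bayes' theorem
P(A|D) = P(D|A)P(A) / P(D)
       = 0.01020180 / 0.03859305
       = 0.2643


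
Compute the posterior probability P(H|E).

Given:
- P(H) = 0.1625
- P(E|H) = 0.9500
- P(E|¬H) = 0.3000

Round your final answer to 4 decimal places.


Bayes' theorem: P(H|E) = P(E|H) × P(H) / P(E)

Step 1: Calculate P(E) using law of total probability
P(E) = P(E|H)P(H) + P(E|¬H)P(¬H)
     = 0.9500 × 0.1625 + 0.3000 × 0.8375
     = 0.15437500 + 0.25125000
     = 0.40562500

Step 2: Apply Bayes' theorem
P(H|E) = P(E|H) × P(H) / P(E)
       = 0.15437500 / 0.40562500
       = 0.3806


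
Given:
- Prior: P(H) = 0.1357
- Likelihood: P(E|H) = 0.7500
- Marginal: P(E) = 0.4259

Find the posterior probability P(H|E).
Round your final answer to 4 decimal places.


Using Bayes' theorem:

P(H|E) = P(E|H) × P(H) / P(E)
       = 0.7500 × 0.1357 / 0.4259
       = 0.10177500 / 0.4259
       = 0.2390

The evidence strengthens our belief in H.
Prior: 0.1357 → Posterior: 0.2390


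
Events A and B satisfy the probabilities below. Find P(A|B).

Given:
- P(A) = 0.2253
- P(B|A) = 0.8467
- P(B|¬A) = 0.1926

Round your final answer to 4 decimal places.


Bayes' theorem: P(A|B) = P(B|A) × P(A) / P(B)

Step 1: Calculate P(B) using law of total probability
P(B) = P(B|A)P(A) + P(B|¬A)P(¬A)
     = 0.8467 × 0.2253 + 0.1926 × 0.7747
     = 0.19076151 + 0.14920722
     = 0.33996873

Step 2: Apply Bayes' theorem
P(A|B) = P(B|A) × P(A) / P(B)
       = 0.19076151 / 0.33996873
       = 0.5611


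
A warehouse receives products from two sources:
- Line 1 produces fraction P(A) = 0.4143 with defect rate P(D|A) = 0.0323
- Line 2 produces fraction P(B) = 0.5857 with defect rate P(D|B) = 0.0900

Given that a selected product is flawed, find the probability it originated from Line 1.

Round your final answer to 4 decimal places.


Let A = from Line 1, D = flawed

Given:
- P(A) = 0.4143, P(B) = 0.5857
- P(D|A) = 0.0323, P(D|B) = 0.0900

Step 1: Find P(D)
P(D) = P(D|A)P(A) + P(D|B)P(B)
     = 0.0323 × 0.4143 + 0.0900 × 0.5857
     = 0.01338189 + 0.05271300
     = 0.06609489

Step 2: Apply Bayes' theorem
P(A|D) = P(D|A)P(A) / P(D)
       = 0.01338189 / 0.06609489
       = 0.2025


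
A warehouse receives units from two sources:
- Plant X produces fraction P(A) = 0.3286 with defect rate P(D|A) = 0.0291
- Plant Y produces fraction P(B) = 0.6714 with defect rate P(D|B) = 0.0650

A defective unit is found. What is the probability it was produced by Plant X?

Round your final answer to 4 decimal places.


Let A = from Plant X, D = defective

Given:
- P(A) = 0.3286, P(B) = 0.6714
- P(D|A) = 0.0291, P(D|B) = 0.0650

Step 1: Find P(D)
P(D) = P(D|A)P(A) + P(D|B)P(B)
     = 0.0291 × 0.3286 + 0.0650 × 0.6714
     = 0.00956226 + 0.04364100
     = 0.05320326

Step 2: Apply Bayes' theorem
P(A|D) = P(D|A)P(A) / P(D)
       = 0.00956226 / 0.05320326
       = 0.1797


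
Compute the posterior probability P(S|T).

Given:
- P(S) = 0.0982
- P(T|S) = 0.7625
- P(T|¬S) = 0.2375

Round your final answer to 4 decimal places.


Bayes' theorem: P(S|T) = P(T|S) × P(S) / P(T)

Step 1: Calculate P(T) using law of total probability
P(T) = P(T|S)P(S) + P(T|¬S)P(¬S)
     = 0.7625 × 0.0982 + 0.2375 × 0.9018
     = 0.07487750 + 0.21417750
     = 0.28905500

Step 2: Apply Bayes' theorem
P(S|T) = P(T|S) × P(S) / P(T)
       = 0.07487750 / 0.28905500
       = 0.2590


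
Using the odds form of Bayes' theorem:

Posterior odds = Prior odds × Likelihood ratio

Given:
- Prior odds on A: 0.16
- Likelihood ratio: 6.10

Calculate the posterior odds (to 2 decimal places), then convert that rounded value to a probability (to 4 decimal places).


Step 1: Calculate posterior odds
Posterior odds = Prior odds × LR
               = 0.16 × 6.10
               = 0.98

Step 2: Convert to probability
P(A|E) = Posterior odds / (1 + Posterior odds)
       = 0.98 / (1 + 0.98)
       = 0.98 / 1.98
       = 0.4949

The evidence increased P(A) from 0.1379 to 0.4949.


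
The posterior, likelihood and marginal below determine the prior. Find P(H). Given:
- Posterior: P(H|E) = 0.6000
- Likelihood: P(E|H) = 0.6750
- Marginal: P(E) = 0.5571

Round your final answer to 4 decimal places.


From Bayes' theorem: P(H|E) = P(E|H) × P(H) / P(E)

Rearranging for P(H):
P(H) = P(H|E) × P(E) / P(E|H)
     = 0.6000 × 0.5571 / 0.6750
     = 0.33426000 / 0.6750
     = 0.4952


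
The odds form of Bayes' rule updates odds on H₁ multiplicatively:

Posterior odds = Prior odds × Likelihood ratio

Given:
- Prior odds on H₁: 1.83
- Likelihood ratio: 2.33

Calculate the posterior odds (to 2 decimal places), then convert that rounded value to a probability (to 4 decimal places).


Step 1: Calculate posterior odds
Posterior odds = Prior odds × LR
               = 1.83 × 2.33
               = 4.26

Step 2: Convert to probability
P(H₁|E) = Posterior odds / (1 + Posterior odds)
       = 4.26 / (1 + 4.26)
       = 4.26 / 5.26
       = 0.8099

The evidence increased P(H₁) from 0.6466 to 0.8099.


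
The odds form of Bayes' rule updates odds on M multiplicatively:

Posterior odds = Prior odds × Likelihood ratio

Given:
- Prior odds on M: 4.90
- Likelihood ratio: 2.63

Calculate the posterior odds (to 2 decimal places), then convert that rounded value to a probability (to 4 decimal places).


Step 1: Calculate posterior odds
Posterior odds = Prior odds × LR
               = 4.90 × 2.63
               = 12.89

Step 2: Convert to probability
P(M|E) = Posterior odds / (1 + Posterior odds)
       = 12.89 / (1 + 12.89)
       = 12.89 / 13.89
       = 0.9280

The evidence increased P(M) from 0.8305 to 0.9280.


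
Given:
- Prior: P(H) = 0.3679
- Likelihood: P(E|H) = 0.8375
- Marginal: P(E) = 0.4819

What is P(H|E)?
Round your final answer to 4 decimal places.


Using Bayes' theorem:

P(H|E) = P(E|H) × P(H) / P(E)
       = 0.8375 × 0.3679 / 0.4819
       = 0.30811625 / 0.4819
       = 0.6394

The evidence strengthens our belief in H.
Prior: 0.3679 → Posterior: 0.6394


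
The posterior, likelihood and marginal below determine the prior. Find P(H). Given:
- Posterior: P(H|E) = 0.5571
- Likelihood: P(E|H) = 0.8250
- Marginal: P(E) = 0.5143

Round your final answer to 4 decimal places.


From Bayes' theorem: P(H|E) = P(E|H) × P(H) / P(E)

Rearranging for P(H):
P(H) = P(H|E) × P(E) / P(E|H)
     = 0.5571 × 0.5143 / 0.8250
     = 0.28651653 / 0.8250
     = 0.3473


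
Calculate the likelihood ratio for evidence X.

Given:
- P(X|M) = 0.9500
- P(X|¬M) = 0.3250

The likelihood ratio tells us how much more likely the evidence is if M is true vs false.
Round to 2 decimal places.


Likelihood Ratio (LR) = P(X|M) / P(X|¬M)

LR = 0.9500 / 0.3250
   = 2.92

The evidence is 2.92 times more likely if M is true than if M is false.
Since LR > 1, the evidence supports M over ¬M.


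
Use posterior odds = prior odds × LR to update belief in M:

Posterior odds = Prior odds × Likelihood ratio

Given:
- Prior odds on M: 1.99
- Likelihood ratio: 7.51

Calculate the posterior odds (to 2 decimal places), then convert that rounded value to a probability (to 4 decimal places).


Step 1: Calculate posterior odds
Posterior odds = Prior odds × LR
               = 1.99 × 7.51
               = 14.94

Step 2: Convert to probability
P(M|E) = Posterior odds / (1 + Posterior odds)
       = 14.94 / (1 + 14.94)
       = 14.94 / 15.94
       = 0.9373

The evidence increased P(M) from 0.6656 to 0.9373.


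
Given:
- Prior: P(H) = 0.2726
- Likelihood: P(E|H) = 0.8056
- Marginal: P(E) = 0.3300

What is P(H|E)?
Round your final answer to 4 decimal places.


Using Bayes' theorem:

P(H|E) = P(E|H) × P(H) / P(E)
       = 0.8056 × 0.2726 / 0.3300
       = 0.21960656 / 0.3300
       = 0.6655

The evidence strengthens our belief in H.
Prior: 0.2726 → Posterior: 0.6655


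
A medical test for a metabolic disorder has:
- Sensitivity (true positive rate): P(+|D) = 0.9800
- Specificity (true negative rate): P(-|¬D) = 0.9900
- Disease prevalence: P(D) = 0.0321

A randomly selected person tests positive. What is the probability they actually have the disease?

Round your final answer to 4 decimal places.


Let D = has disease, + = positive test

Given:
- P(D) = 0.0321 (prevalence)
- P(+|D) = 0.9800 (sensitivity)
- P(-|¬D) = 0.9900 (specificity)
- P(+|¬D) = 0.0100 (false positive rate = 1 - specificity)

Step 1: Find P(+)
P(+) = P(+|D)P(D) + P(+|¬D)P(¬D)
     = 0.9800 × 0.0321 + 0.0100 × 0.9679
     = 0.03145800 + 0.00967900
     = 0.04113700

Step 2: Apply Bayes' theorem for P(D|+)
P(D|+) = P(+|D)P(D) / P(+)
       = 0.03145800 / 0.04113700
       = 0.7647


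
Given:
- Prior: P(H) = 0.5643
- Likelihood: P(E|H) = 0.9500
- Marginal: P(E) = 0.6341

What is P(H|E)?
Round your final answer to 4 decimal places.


Using Bayes' theorem:

P(H|E) = P(E|H) × P(H) / P(E)
       = 0.9500 × 0.5643 / 0.6341
       = 0.53608500 / 0.6341
       = 0.8454

The evidence strengthens our belief in H.
Prior: 0.5643 → Posterior: 0.8454


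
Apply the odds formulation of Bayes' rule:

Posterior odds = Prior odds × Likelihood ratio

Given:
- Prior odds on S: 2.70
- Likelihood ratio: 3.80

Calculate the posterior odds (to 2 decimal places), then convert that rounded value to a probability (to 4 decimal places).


Step 1: Calculate posterior odds
Posterior odds = Prior odds × LR
               = 2.70 × 3.80
               = 10.26

Step 2: Convert to probability
P(S|E) = Posterior odds / (1 + Posterior odds)
       = 10.26 / (1 + 10.26)
       = 10.26 / 11.26
       = 0.9112

The evidence increased P(S) from 0.7297 to 0.9112.


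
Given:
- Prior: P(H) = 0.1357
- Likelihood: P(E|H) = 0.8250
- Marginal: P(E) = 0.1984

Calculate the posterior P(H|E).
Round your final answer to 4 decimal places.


Using Bayes' theorem:

P(H|E) = P(E|H) × P(H) / P(E)
       = 0.8250 × 0.1357 / 0.1984
       = 0.11195250 / 0.1984
       = 0.5643

The evidence strengthens our belief in H.
Prior: 0.1357 → Posterior: 0.5643


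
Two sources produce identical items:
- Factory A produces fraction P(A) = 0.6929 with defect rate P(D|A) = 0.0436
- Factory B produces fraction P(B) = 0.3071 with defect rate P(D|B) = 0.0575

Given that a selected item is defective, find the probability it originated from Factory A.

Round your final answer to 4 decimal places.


Let A = from Factory A, D = defective

Given:
- P(A) = 0.6929, P(B) = 0.3071
- P(D|A) = 0.0436, P(D|B) = 0.0575

Step 1: Find P(D)
P(D) = P(D|A)P(A) + P(D|B)P(B)
     = 0.0436 × 0.6929 + 0.0575 × 0.3071
     = 0.03021044 + 0.01765825
     = 0.04786869

Step 2: Apply Bayes' theorem
P(A|D) = P(D|A)P(A) / P(D)
       = 0.03021044 / 0.04786869
       = 0.6311


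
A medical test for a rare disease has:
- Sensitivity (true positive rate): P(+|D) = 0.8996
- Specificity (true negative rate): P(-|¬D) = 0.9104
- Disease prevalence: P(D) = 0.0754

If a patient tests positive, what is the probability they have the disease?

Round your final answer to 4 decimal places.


Let D = has disease, + = positive test

Given:
- P(D) = 0.0754 (prevalence)
- P(+|D) = 0.8996 (sensitivity)
- P(-|¬D) = 0.9104 (specificity)
- P(+|¬D) = 0.0896 (false positive rate = 1 - specificity)

Step 1: Find P(+)
P(+) = P(+|D)P(D) + P(+|¬D)P(¬D)
     = 0.8996 × 0.0754 + 0.0896 × 0.9246
     = 0.06782984 + 0.08284416
     = 0.15067400

Step 2: Apply Bayes' theorem for P(D|+)
P(D|+) = P(+|D)P(D) / P(+)
       = 0.06782984 / 0.15067400
       = 0.4502


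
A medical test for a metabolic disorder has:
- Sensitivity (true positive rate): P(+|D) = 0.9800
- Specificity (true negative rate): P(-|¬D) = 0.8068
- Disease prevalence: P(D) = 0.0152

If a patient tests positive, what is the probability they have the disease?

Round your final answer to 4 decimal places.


Let D = has disease, + = positive test

Given:
- P(D) = 0.0152 (prevalence)
- P(+|D) = 0.9800 (sensitivity)
- P(-|¬D) = 0.8068 (specificity)
- P(+|¬D) = 0.1932 (false positive rate = 1 - specificity)

Step 1: Find P(+)
P(+) = P(+|D)P(D) + P(+|¬D)P(¬D)
     = 0.9800 × 0.0152 + 0.1932 × 0.9848
     = 0.01489600 + 0.19026336
     = 0.20515936

Step 2: Apply Bayes' theorem for P(D|+)
P(D|+) = P(+|D)P(D) / P(+)
       = 0.01489600 / 0.20515936
       = 0.0726


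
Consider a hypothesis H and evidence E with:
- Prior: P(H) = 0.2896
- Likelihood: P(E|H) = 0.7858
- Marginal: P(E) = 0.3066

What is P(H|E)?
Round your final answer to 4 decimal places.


Using Bayes' theorem:

P(H|E) = P(E|H) × P(H) / P(E)
       = 0.7858 × 0.2896 / 0.3066
       = 0.22756768 / 0.3066
       = 0.7422

The evidence strengthens our belief in H.
Prior: 0.2896 → Posterior: 0.7422


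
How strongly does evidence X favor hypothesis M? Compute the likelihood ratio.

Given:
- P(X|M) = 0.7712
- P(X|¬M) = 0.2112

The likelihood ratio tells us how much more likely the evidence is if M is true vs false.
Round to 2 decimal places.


Likelihood Ratio (LR) = P(X|M) / P(X|¬M)

LR = 0.7712 / 0.2112
   = 3.65

The evidence is 3.65 times more likely if M is true than if M is false.
LR > 1, so observing X raises the odds in favor of M.


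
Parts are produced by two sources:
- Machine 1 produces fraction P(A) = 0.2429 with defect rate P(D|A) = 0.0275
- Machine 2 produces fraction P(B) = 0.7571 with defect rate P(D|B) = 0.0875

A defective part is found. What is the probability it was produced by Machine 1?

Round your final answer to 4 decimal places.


Let A = from Machine 1, D = defective

Given:
- P(A) = 0.2429, P(B) = 0.7571
- P(D|A) = 0.0275, P(D|B) = 0.0875

Step 1: Find P(D)
P(D) = P(D|A)P(A) + P(D|B)P(B)
     = 0.0275 × 0.2429 + 0.0875 × 0.7571
     = 0.00667975 + 0.06624625
     = 0.07292600

Step 2: Apply Bayes' theorem
P(A|D) = P(D|A)P(A) / P(D)
       = 0.00667975 / 0.07292600
       = 0.0916


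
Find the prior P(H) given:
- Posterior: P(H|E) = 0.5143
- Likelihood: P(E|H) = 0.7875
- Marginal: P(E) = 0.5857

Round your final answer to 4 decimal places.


From Bayes' theorem: P(H|E) = P(E|H) × P(H) / P(E)

Rearranging for P(H):
P(H) = P(H|E) × P(E) / P(E|H)
     = 0.5143 × 0.5857 / 0.7875
     = 0.30122551 / 0.7875
     = 0.3825


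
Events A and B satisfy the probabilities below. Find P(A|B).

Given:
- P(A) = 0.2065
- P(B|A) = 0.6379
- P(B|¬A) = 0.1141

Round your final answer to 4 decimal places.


Bayes' theorem: P(A|B) = P(B|A) × P(A) / P(B)

Step 1: Calculate P(B) using law of total probability
P(B) = P(B|A)P(A) + P(B|¬A)P(¬A)
     = 0.6379 × 0.2065 + 0.1141 × 0.7935
     = 0.13172635 + 0.09053835
     = 0.22226470

Step 2: Apply Bayes' theorem
P(A|B) = P(B|A) × P(A) / P(B)
       = 0.13172635 / 0.22226470
       = 0.5927


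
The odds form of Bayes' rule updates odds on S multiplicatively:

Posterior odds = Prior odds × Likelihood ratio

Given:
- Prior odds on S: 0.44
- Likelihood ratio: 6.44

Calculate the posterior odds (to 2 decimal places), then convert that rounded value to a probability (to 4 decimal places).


Step 1: Calculate posterior odds
Posterior odds = Prior odds × LR
               = 0.44 × 6.44
               = 2.83

Step 2: Convert to probability
P(S|E) = Posterior odds / (1 + Posterior odds)
       = 2.83 / (1 + 2.83)
       = 2.83 / 3.83
       = 0.7389

The evidence increased P(S) from 0.3056 to 0.7389.


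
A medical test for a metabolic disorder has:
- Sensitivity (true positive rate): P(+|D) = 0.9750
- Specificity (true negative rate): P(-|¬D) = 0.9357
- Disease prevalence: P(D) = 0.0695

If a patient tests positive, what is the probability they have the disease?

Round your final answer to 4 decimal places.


Let D = has disease, + = positive test

Given:
- P(D) = 0.0695 (prevalence)
- P(+|D) = 0.9750 (sensitivity)
- P(-|¬D) = 0.9357 (specificity)
- P(+|¬D) = 0.0643 (false positive rate = 1 - specificity)

Step 1: Find P(+)
P(+) = P(+|D)P(D) + P(+|¬D)P(¬D)
     = 0.9750 × 0.0695 + 0.0643 × 0.9305
     = 0.06776250 + 0.05983115
     = 0.12759365

Step 2: Apply Bayes' theorem for P(D|+)
P(D|+) = P(+|D)P(D) / P(+)
       = 0.06776250 / 0.12759365
       = 0.5311


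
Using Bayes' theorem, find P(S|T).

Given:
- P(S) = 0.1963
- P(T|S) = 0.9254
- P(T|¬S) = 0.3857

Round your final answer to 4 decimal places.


Bayes' theorem: P(S|T) = P(T|S) × P(S) / P(T)

Step 1: Calculate P(T) using law of total probability
P(T) = P(T|S)P(S) + P(T|¬S)P(¬S)
     = 0.9254 × 0.1963 + 0.3857 × 0.8037
     = 0.18165602 + 0.30998709
     = 0.49164311

Step 2: Apply Bayes' theorem
P(S|T) = P(T|S) × P(S) / P(T)
       = 0.18165602 / 0.49164311
       = 0.3695


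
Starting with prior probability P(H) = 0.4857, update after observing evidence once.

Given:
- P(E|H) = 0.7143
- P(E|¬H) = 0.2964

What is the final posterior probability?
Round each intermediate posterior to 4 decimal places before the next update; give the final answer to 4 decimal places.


Sequential Bayesian updating:

Initial prior: P(H) = 0.4857

Update 1:
  P(E) = 0.7143 × 0.4857 + 0.2964 × 0.5143 = 0.34693551 + 0.15243852 = 0.49937403
  P(H|E) = 0.34693551 / 0.49937403 = 0.6947

Final posterior: 0.6947


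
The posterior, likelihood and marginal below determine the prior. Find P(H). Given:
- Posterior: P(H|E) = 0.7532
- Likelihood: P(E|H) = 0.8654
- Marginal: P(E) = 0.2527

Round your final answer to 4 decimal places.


From Bayes' theorem: P(H|E) = P(E|H) × P(H) / P(E)

Rearranging for P(H):
P(H) = P(H|E) × P(E) / P(E|H)
     = 0.7532 × 0.2527 / 0.8654
     = 0.19033364 / 0.8654
     = 0.2199


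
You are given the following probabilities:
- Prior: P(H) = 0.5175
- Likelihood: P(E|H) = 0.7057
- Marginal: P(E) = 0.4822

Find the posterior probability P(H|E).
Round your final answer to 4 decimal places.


Using Bayes' theorem:

P(H|E) = P(E|H) × P(H) / P(E)
       = 0.7057 × 0.5175 / 0.4822
       = 0.36519975 / 0.4822
       = 0.7574

The evidence strengthens our belief in H.
Prior: 0.5175 → Posterior: 0.7574


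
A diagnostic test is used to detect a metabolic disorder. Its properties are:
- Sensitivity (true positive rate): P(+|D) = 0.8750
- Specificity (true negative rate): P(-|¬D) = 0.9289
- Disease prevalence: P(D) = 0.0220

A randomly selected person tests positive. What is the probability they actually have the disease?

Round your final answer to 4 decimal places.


Let D = has disease, + = positive test

Given:
- P(D) = 0.0220 (prevalence)
- P(+|D) = 0.8750 (sensitivity)
- P(-|¬D) = 0.9289 (specificity)
- P(+|¬D) = 0.0711 (false positive rate = 1 - specificity)

Step 1: Find P(+)
P(+) = P(+|D)P(D) + P(+|¬D)P(¬D)
     = 0.8750 × 0.0220 + 0.0711 × 0.9780
     = 0.01925000 + 0.06953580
     = 0.08878580

Step 2: Apply Bayes' theorem for P(D|+)
P(D|+) = P(+|D)P(D) / P(+)
       = 0.01925000 / 0.08878580
       = 0.2168


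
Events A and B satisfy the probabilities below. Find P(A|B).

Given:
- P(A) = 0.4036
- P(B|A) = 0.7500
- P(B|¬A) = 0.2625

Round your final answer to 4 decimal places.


Bayes' theorem: P(A|B) = P(B|A) × P(A) / P(B)

Step 1: Calculate P(B) using law of total probability
P(B) = P(B|A)P(A) + P(B|¬A)P(¬A)
     = 0.7500 × 0.4036 + 0.2625 × 0.5964
     = 0.30270000 + 0.15655500
     = 0.45925500

Step 2: Apply Bayes' theorem
P(A|B) = P(B|A) × P(A) / P(B)
       = 0.30270000 / 0.45925500
       = 0.6591


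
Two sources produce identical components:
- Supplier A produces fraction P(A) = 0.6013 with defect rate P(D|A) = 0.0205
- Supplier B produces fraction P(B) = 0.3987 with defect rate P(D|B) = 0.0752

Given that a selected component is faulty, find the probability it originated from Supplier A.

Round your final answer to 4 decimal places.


Let A = from Supplier A, D = faulty

Given:
- P(A) = 0.6013, P(B) = 0.3987
- P(D|A) = 0.0205, P(D|B) = 0.0752

Step 1: Find P(D)
P(D) = P(D|A)P(A) + P(D|B)P(B)
     = 0.0205 × 0.6013 + 0.0752 × 0.3987
     = 0.01232665 + 0.02998224
     = 0.04230889

Step 2: Apply Bayes' theorem
P(A|D) = P(D|A)P(A) / P(D)
       = 0.01232665 / 0.04230889
       = 0.2913
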